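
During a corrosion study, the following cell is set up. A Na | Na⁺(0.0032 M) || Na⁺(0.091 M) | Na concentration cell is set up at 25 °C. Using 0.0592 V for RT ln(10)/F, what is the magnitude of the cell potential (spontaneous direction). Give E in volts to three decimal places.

+0.086 V

For a concentration cell E°cell = 0. The 0.091 M side is the cathode (reduction is favoured where [Na⁺] is higher).
With n = 1, E = −(0.0592/1) log([Na⁺]ₐₙ/[Na⁺]꜀ₐₜ) = −(0.0592/1) log(0.0032/0.091) = −(0.0592/1)(-1.454) = +0.086 V.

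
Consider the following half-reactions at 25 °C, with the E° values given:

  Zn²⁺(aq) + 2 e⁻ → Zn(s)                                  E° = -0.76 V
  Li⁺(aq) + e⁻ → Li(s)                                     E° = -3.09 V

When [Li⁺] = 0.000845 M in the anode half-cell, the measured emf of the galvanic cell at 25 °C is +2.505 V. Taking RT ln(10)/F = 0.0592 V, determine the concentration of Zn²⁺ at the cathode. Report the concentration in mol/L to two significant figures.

0.58 M

Zn²⁺/Zn is the cathode, Li⁺/Li the anode: E°cell = +2.33 V, n = 2.
Overall reaction: Zn²⁺(aq) + 2 Li(s) → Zn(s) + 2 Li⁺(aq); Q = [Li⁺]^2/[Zn²⁺]^1.
From E = E° − (0.0592/n) log Q: log Q = (E° − E)·n/0.0592 = (+2.33 − (+2.505))·2/0.0592 = -5.9122.
So 1·log[Zn²⁺] = 2·log(0.000845) − log Q = -6.1463 − (-5.9122) = -0.2341; [Zn²⁺] = 10^(-0.2341) ≈ 0.58 M.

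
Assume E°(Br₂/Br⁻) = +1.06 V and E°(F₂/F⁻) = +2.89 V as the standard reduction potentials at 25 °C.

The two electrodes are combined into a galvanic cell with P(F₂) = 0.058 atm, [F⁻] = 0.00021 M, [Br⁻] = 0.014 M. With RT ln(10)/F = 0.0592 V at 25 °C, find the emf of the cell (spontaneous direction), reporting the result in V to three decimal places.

+1.901 V

F₂/F⁻ is the cathode (higher E°), Br₂/Br⁻ the anode: E°cell = +2.89 − (+1.06) = +1.83 V, n = 2.
Overall: F₂(g) + 2 Br⁻(aq) → 2 F⁻(aq) + Br₂(l)
Q = [F⁻]^2 / (P(F₂)·[Br⁻]^2); log Q = -2.411.
E = E° − (0.0592/n) log Q = +1.83 − (0.0592/2)(-2.411) = +1.901 V.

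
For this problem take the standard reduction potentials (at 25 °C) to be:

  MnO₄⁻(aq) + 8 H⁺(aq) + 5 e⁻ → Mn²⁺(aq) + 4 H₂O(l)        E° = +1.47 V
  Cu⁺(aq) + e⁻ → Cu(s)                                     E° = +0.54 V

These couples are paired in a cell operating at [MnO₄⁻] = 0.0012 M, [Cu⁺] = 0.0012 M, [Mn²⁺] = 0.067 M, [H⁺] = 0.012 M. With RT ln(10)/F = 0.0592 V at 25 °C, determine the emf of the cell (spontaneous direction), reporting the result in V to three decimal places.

+0.900 V

MnO₄⁻/Mn²⁺ is the cathode (higher E°), Cu⁺/Cu the anode: E°cell = +1.47 − (+0.54) = +0.93 V, n = 5.
Overall: MnO₄⁻(aq) + 8 H⁺(aq) + 5 Cu(s) → Mn²⁺(aq) + 4 H₂O(l) + 5 Cu⁺(aq)
Q = [Mn²⁺]·[Cu⁺]^5 / ([MnO₄⁻]·[H⁺]^8); log Q = 2.509.
E = E° − (0.0592/n) log Q = +0.93 − (0.0592/5)(2.509) = +0.900 V.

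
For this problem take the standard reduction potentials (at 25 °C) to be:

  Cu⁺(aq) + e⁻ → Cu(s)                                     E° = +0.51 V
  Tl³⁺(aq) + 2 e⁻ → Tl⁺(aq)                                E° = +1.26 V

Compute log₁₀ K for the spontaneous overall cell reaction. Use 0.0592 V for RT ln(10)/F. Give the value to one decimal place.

Cathode: Tl³⁺/Tl⁺; anode: Cu⁺/Cu. E°cell = +0.75 V, n = 2.
log K = nE°cell / 0.0592 = (2)(+0.75) / 0.0592 = 25.3.

25.3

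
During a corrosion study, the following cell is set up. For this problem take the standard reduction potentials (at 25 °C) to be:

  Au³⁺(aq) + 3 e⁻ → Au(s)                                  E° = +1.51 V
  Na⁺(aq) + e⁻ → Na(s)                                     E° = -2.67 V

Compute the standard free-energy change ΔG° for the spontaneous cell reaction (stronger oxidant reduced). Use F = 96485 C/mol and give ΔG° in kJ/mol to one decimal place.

Au³⁺/Au (E° = +1.51 V) is the cathode; Na⁺/Na (E° = -2.67 V) is the anode, so E°cell = +4.18 V.
Balancing electrons gives n = 3 (lcm of 3 and 1).
ΔG° = −nFE° = −(3)(96485)(+4.18) = -1,209,922 J = -1209.9 kJ/mol.

-1209.9 kJ/mol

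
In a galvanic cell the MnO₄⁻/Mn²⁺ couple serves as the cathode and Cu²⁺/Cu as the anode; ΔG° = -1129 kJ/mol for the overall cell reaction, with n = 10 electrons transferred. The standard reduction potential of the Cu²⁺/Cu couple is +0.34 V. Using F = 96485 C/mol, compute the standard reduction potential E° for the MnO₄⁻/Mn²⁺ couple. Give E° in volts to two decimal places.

+1.51 V

E°cell = −ΔG°/(nF) = −(-1129×10³)/((10)(96485)) = +1.170 V.
Since MnO₄⁻/Mn²⁺ is the cathode and Cu²⁺/Cu the anode, E°cell = E°(MnO₄⁻/Mn²⁺) − E°(Cu²⁺/Cu).
So E°(MnO₄⁻/Mn²⁺) = E°cell + E°(Cu²⁺/Cu) = +1.170 + (+0.34) = +1.51 V.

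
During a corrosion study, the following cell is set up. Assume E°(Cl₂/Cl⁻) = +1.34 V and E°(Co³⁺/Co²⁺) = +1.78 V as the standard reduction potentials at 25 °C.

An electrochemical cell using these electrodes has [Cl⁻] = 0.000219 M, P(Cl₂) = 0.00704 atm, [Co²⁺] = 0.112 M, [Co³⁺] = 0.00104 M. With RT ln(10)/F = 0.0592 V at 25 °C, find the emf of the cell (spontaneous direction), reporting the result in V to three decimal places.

+0.167 V

Co³⁺/Co²⁺ is the cathode (higher E°), Cl₂/Cl⁻ the anode: E°cell = +1.78 − (+1.34) = +0.44 V, n = 2.
Overall: 2 Co³⁺(aq) + 2 Cl⁻(aq) → 2 Co²⁺(aq) + Cl₂(g)
Q = [Co²⁺]^2·P(Cl₂) / ([Co³⁺]^2·[Cl⁻]^2); log Q = 9.231.
E = E° − (0.0592/n) log Q = +0.44 − (0.0592/2)(9.231) = +0.167 V.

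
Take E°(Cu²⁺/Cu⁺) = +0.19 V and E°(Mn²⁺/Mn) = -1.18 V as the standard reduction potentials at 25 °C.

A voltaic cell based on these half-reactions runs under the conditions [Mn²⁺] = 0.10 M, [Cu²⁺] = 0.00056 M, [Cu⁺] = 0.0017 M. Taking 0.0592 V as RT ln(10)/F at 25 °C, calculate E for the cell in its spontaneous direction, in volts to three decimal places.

Cu²⁺/Cu⁺ is the cathode (higher E°), Mn²⁺/Mn the anode: E°cell = +0.19 − (-1.18) = +1.37 V, n = 2.
Overall: 2 Cu²⁺(aq) + Mn(s) → 2 Cu⁺(aq) + Mn²⁺(aq)
Q = [Cu⁺]^2·[Mn²⁺] / ([Cu²⁺]^2); log Q = -0.035.
E = E° − (0.0592/n) log Q = +1.37 − (0.0592/2)(-0.035) = +1.371 V.

+1.371 V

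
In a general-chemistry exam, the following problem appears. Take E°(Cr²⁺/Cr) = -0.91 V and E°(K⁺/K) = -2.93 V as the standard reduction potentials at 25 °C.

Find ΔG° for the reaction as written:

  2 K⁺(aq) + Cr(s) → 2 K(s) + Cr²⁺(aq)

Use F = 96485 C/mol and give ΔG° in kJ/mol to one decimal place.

+389.8 kJ/mol

As written, K⁺/K is reduced (cathode) and Cr²⁺/Cr is oxidised (anode), so E°cell = (-2.93) − (-0.91) = -2.02 V.
Balancing electrons gives n = 2.
ΔG° = −nFE° = −(2)(96485)(-2.02) = 389,799 J = +389.8 kJ/mol.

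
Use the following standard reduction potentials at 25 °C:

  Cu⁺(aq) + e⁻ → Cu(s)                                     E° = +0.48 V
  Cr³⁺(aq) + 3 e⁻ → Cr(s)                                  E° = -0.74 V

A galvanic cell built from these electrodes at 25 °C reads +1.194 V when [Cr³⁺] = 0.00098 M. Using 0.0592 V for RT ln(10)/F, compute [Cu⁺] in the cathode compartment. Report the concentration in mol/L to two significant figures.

Cu⁺/Cu is the cathode, Cr³⁺/Cr the anode: E°cell = +1.22 V, n = 3.
Overall reaction: 3 Cu⁺(aq) + Cr(s) → 3 Cu(s) + Cr³⁺(aq); Q = [Cr³⁺]^1/[Cu⁺]^3.
From E = E° − (0.0592/n) log Q: log Q = (E° − E)·n/0.0592 = (+1.22 − (+1.194))·3/0.0592 = 1.3176.
So 3·log[Cu⁺] = 1·log(0.00098) − log Q = -3.0088 − (1.3176) = -4.3264; log[Cu⁺] = -4.3264 / 3 = -1.4421; [Cu⁺] = 10^(-1.4421) ≈ 0.036 M.

0.036 M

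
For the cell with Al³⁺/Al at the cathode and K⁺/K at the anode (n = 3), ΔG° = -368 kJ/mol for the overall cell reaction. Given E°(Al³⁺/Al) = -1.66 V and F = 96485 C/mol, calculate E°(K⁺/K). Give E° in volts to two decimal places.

-2.93 V

E°cell = −ΔG°/(nF) = −(-368×10³)/((3)(96485)) = +1.271 V.
Since Al³⁺/Al is the cathode and K⁺/K the anode, E°cell = E°(Al³⁺/Al) − E°(K⁺/K).
So E°(K⁺/K) = E°(Al³⁺/Al) − E°cell = (-1.66) − (+1.271) = -2.93 V.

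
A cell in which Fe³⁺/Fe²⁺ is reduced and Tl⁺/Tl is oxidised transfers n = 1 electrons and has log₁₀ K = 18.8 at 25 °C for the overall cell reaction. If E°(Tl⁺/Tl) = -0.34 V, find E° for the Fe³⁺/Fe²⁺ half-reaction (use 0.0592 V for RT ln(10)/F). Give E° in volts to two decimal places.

+0.77 V

E°cell = (0.0592/n)·log K = (0.0592/1)(18.8) = +1.113 V.
Since Fe³⁺/Fe²⁺ is the cathode and Tl⁺/Tl the anode, E°cell = E°(Fe³⁺/Fe²⁺) − E°(Tl⁺/Tl).
So E°(Fe³⁺/Fe²⁺) = E°cell + E°(Tl⁺/Tl) = +1.113 + (-0.34) = +0.77 V.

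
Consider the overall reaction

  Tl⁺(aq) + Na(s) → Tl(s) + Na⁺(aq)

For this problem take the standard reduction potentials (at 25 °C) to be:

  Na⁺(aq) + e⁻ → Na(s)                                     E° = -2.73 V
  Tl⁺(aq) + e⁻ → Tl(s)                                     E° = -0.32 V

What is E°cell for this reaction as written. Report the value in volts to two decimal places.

+2.41 V

The Tl⁺/Tl couple has the higher reduction potential, so it is the cathode; Na⁺/Na is oxidised at the anode.
E°cell = E°(cathode) − E°(anode) = (-0.32) − (-2.73) = +2.41 V.
Since E°cell > 0, the reaction is spontaneous under standard conditions.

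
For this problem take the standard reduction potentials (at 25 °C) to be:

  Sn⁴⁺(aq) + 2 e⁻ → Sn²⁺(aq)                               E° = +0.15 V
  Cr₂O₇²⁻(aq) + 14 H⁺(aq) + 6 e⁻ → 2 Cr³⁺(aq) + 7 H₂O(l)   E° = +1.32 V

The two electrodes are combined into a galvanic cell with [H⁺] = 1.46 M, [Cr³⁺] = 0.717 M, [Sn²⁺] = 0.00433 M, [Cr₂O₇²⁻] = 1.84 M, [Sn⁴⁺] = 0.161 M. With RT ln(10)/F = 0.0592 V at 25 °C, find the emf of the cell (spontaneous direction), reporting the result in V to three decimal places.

Cr₂O₇²⁻/Cr³⁺ is the cathode (higher E°), Sn⁴⁺/Sn²⁺ the anode: E°cell = +1.32 − (+0.15) = +1.17 V, n = 6.
Overall: Cr₂O₇²⁻(aq) + 14 H⁺(aq) + 3 Sn²⁺(aq) → 2 Cr³⁺(aq) + 7 H₂O(l) + 3 Sn⁴⁺(aq)
Q = [Cr³⁺]^2·[Sn⁴⁺]^3 / ([Cr₂O₇²⁻]·[H⁺]^14·[Sn²⁺]^3); log Q = 1.856.
E = E° − (0.0592/n) log Q = +1.17 − (0.0592/6)(1.856) = +1.152 V.

+1.152 V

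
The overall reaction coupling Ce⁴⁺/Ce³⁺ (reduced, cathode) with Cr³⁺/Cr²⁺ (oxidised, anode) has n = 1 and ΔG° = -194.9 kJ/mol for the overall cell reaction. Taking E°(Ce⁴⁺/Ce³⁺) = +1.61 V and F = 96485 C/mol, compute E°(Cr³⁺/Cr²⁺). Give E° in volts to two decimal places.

-0.41 V

E°cell = −ΔG°/(nF) = −(-194.9×10³)/((1)(96485)) = +2.020 V.
Since Ce⁴⁺/Ce³⁺ is the cathode and Cr³⁺/Cr²⁺ the anode, E°cell = E°(Ce⁴⁺/Ce³⁺) − E°(Cr³⁺/Cr²⁺).
So E°(Cr³⁺/Cr²⁺) = E°(Ce⁴⁺/Ce³⁺) − E°cell = (+1.61) − (+2.020) = -0.41 V.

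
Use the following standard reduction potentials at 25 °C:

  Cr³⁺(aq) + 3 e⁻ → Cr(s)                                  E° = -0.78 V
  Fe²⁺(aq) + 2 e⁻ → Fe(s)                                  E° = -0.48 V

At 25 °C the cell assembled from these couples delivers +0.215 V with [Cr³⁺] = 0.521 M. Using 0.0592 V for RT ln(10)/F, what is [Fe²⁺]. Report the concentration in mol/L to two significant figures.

0.00087 M

Fe²⁺/Fe is the cathode, Cr³⁺/Cr the anode: E°cell = +0.30 V, n = 6.
Overall reaction: 3 Fe²⁺(aq) + 2 Cr(s) → 3 Fe(s) + 2 Cr³⁺(aq); Q = [Cr³⁺]^2/[Fe²⁺]^3.
From E = E° − (0.0592/n) log Q: log Q = (E° − E)·n/0.0592 = (+0.30 − (+0.215))·6/0.0592 = 8.6149.
So 3·log[Fe²⁺] = 2·log(0.521) − log Q = -0.5663 − (8.6149) = -9.1812; log[Fe²⁺] = -9.1812 / 3 = -3.0604; [Fe²⁺] = 10^(-3.0604) ≈ 0.00087 M.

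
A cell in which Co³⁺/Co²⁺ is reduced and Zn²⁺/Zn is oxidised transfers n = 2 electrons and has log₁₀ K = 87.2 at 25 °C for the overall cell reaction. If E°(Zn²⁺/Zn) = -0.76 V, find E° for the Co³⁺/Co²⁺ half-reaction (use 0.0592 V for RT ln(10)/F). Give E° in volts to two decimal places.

+1.82 V

E°cell = (0.0592/n)·log K = (0.0592/2)(87.2) = +2.581 V.
Since Co³⁺/Co²⁺ is the cathode and Zn²⁺/Zn the anode, E°cell = E°(Co³⁺/Co²⁺) − E°(Zn²⁺/Zn).
So E°(Co³⁺/Co²⁺) = E°cell + E°(Zn²⁺/Zn) = +2.581 + (-0.76) = +1.82 V.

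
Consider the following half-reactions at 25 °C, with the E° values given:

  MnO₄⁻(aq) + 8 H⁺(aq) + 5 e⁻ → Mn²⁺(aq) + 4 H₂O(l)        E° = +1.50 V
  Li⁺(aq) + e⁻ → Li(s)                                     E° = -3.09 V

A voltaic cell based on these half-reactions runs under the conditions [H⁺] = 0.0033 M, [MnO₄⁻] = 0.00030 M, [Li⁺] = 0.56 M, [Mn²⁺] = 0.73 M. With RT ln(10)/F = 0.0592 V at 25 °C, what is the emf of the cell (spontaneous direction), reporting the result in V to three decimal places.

+4.330 V

MnO₄⁻/Mn²⁺ is the cathode (higher E°), Li⁺/Li the anode: E°cell = +1.50 − (-3.09) = +4.59 V, n = 5.
Overall: MnO₄⁻(aq) + 8 H⁺(aq) + 5 Li(s) → Mn²⁺(aq) + 4 H₂O(l) + 5 Li⁺(aq)
Q = [Mn²⁺]·[Li⁺]^5 / ([MnO₄⁻]·[H⁺]^8); log Q = 21.979.
E = E° − (0.0592/n) log Q = +4.59 − (0.0592/5)(21.979) = +4.330 V.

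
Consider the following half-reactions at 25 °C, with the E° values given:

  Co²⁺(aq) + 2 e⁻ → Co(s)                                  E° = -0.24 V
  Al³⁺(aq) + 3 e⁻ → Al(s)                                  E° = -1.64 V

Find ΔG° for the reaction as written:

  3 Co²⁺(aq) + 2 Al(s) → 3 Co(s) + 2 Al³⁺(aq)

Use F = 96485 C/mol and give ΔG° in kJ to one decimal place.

As written, Co²⁺/Co is reduced (cathode) and Al³⁺/Al is oxidised (anode), so E°cell = (-0.24) − (-1.64) = +1.40 V.
Balancing electrons gives n = 6.
ΔG° = −nFE° = −(6)(96485)(+1.40) = -810,474 J = -810.5 kJ.

-810.5 kJ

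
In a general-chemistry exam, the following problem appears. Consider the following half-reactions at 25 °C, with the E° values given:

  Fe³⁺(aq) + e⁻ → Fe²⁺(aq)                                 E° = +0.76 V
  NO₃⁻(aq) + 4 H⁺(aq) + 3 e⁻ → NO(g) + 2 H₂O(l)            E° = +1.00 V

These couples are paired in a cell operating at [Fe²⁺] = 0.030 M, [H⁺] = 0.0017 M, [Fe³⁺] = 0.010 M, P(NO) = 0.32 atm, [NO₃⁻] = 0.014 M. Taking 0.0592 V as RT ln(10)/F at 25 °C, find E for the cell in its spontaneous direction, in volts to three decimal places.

+0.023 V

NO₃⁻/NO is the cathode (higher E°), Fe³⁺/Fe²⁺ the anode: E°cell = +1.00 − (+0.76) = +0.24 V, n = 3.
Overall: NO₃⁻(aq) + 4 H⁺(aq) + 3 Fe²⁺(aq) → NO(g) + 2 H₂O(l) + 3 Fe³⁺(aq)
Q = P(NO)·[Fe³⁺]^3 / ([NO₃⁻]·[H⁺]^4·[Fe²⁺]^3); log Q = 11.006.
E = E° − (0.0592/n) log Q = +0.24 − (0.0592/3)(11.006) = +0.023 V.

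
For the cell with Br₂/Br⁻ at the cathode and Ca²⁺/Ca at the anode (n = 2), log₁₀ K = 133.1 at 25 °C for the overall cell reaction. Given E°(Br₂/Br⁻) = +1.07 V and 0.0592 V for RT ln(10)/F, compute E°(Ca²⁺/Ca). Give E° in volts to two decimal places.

E°cell = (0.0592/n)·log K = (0.0592/2)(133.1) = +3.940 V.
Since Br₂/Br⁻ is the cathode and Ca²⁺/Ca the anode, E°cell = E°(Br₂/Br⁻) − E°(Ca²⁺/Ca).
So E°(Ca²⁺/Ca) = E°(Br₂/Br⁻) − E°cell = (+1.07) − (+3.940) = -2.87 V.

-2.87 V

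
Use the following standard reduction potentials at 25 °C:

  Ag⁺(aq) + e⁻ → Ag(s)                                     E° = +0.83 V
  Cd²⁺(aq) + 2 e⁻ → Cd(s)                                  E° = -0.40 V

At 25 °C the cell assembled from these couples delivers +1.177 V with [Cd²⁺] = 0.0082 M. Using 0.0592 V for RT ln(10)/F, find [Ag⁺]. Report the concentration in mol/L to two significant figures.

Ag⁺/Ag is the cathode, Cd²⁺/Cd the anode: E°cell = +1.23 V, n = 2.
Overall reaction: 2 Ag⁺(aq) + Cd(s) → 2 Ag(s) + Cd²⁺(aq); Q = [Cd²⁺]^1/[Ag⁺]^2.
From E = E° − (0.0592/n) log Q: log Q = (E° − E)·n/0.0592 = (+1.23 − (+1.177))·2/0.0592 = 1.7905.
So 2·log[Ag⁺] = 1·log(0.0082) − log Q = -2.0862 − (1.7905) = -3.8767; log[Ag⁺] = -3.8767 / 2 = -1.9384; [Ag⁺] = 10^(-1.9384) ≈ 0.012 M.

0.012 M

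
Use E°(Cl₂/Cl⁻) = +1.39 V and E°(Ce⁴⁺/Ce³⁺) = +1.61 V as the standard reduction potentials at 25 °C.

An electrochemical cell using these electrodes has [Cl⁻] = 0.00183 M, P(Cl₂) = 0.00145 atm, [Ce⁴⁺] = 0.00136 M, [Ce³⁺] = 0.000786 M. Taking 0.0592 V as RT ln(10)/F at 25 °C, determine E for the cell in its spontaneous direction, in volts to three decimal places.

+0.156 V

Ce⁴⁺/Ce³⁺ is the cathode (higher E°), Cl₂/Cl⁻ the anode: E°cell = +1.61 − (+1.39) = +0.22 V, n = 2.
Overall: 2 Ce⁴⁺(aq) + 2 Cl⁻(aq) → 2 Ce³⁺(aq) + Cl₂(g)
Q = [Ce³⁺]^2·P(Cl₂) / ([Ce⁴⁺]^2·[Cl⁻]^2); log Q = 2.160.
E = E° − (0.0592/n) log Q = +0.22 − (0.0592/2)(2.160) = +0.156 V.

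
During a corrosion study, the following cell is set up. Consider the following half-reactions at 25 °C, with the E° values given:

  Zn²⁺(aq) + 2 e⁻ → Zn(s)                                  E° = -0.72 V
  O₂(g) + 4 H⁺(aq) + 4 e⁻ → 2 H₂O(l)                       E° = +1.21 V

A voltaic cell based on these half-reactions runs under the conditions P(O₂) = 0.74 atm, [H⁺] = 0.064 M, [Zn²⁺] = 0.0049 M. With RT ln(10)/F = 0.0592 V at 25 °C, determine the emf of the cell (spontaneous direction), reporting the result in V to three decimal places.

+1.926 V

O₂/H₂O is the cathode (higher E°), Zn²⁺/Zn the anode: E°cell = +1.21 − (-0.72) = +1.93 V, n = 4.
Overall: O₂(g) + 4 H⁺(aq) + 2 Zn(s) → 2 H₂O(l) + 2 Zn²⁺(aq)
Q = [Zn²⁺]^2 / (P(O₂)·[H⁺]^4); log Q = 0.286.
E = E° − (0.0592/n) log Q = +1.93 − (0.0592/4)(0.286) = +1.926 V.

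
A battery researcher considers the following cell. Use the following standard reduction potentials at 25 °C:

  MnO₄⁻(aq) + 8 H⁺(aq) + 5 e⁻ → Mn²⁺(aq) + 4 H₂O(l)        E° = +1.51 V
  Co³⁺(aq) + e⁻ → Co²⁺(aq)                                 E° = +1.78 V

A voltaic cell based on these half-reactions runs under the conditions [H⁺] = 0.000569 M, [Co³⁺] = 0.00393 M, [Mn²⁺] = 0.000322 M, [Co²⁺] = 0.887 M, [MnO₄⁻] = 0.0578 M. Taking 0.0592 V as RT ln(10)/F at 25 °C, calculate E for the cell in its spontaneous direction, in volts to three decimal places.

+0.411 V

Co³⁺/Co²⁺ is the cathode (higher E°), MnO₄⁻/Mn²⁺ the anode: E°cell = +1.78 − (+1.51) = +0.27 V, n = 5.
Overall: 5 Co³⁺(aq) + Mn²⁺(aq) + 4 H₂O(l) → 5 Co²⁺(aq) + MnO₄⁻(aq) + 8 H⁺(aq)
Q = [Co²⁺]^5·[MnO₄⁻]·[H⁺]^8 / ([Co³⁺]^5·[Mn²⁺]); log Q = -11.937.
E = E° − (0.0592/n) log Q = +0.27 − (0.0592/5)(-11.937) = +0.411 V.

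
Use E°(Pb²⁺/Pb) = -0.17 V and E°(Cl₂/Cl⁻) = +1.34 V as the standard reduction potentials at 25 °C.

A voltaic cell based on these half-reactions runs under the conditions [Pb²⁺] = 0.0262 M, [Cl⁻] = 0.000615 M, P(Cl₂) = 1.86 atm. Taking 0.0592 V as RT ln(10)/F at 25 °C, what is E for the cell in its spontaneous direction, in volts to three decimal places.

Cl₂/Cl⁻ is the cathode (higher E°), Pb²⁺/Pb the anode: E°cell = +1.34 − (-0.17) = +1.51 V, n = 2.
Overall: Cl₂(g) + Pb(s) → 2 Cl⁻(aq) + Pb²⁺(aq)
Q = [Cl⁻]^2·[Pb²⁺] / (P(Cl₂)); log Q = -8.273.
E = E° − (0.0592/n) log Q = +1.51 − (0.0592/2)(-8.273) = +1.755 V.

+1.755 V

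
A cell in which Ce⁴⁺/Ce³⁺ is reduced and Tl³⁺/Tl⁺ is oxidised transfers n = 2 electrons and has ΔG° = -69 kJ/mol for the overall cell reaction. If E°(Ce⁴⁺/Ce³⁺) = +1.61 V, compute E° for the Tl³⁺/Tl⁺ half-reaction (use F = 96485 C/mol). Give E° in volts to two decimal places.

E°cell = −ΔG°/(nF) = −(-69×10³)/((2)(96485)) = +0.358 V.
Since Ce⁴⁺/Ce³⁺ is the cathode and Tl³⁺/Tl⁺ the anode, E°cell = E°(Ce⁴⁺/Ce³⁺) − E°(Tl³⁺/Tl⁺).
So E°(Tl³⁺/Tl⁺) = E°(Ce⁴⁺/Ce³⁺) − E°cell = (+1.61) − (+0.358) = +1.25 V.

+1.25 V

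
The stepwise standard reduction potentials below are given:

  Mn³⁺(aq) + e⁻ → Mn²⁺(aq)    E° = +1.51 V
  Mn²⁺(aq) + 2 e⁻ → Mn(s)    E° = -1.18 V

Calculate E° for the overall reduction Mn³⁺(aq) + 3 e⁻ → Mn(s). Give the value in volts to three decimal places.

Adding the free-energy changes (−nFE°) of the two steps gives −n₃FE°₃ = −n₁FE°₁ − n₂FE°₂.
E°₃ = (1×+1.51 + 2×-1.18) / 3 = (-0.850) / 3 = -0.283 V.

-0.283 V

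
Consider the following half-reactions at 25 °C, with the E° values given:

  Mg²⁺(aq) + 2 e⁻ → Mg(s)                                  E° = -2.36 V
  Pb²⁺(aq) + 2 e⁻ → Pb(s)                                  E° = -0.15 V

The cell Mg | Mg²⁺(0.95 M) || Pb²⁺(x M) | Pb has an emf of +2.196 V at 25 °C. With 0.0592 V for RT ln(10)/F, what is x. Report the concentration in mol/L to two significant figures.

Pb²⁺/Pb is the cathode, Mg²⁺/Mg the anode: E°cell = +2.21 V, n = 2.
Overall reaction: Pb²⁺(aq) + Mg(s) → Pb(s) + Mg²⁺(aq); Q = [Mg²⁺]^1/[Pb²⁺]^1.
From E = E° − (0.0592/n) log Q: log Q = (E° − E)·n/0.0592 = (+2.21 − (+2.196))·2/0.0592 = 0.4730.
So 1·log[Pb²⁺] = 1·log(0.95) − log Q = -0.0223 − (0.4730) = -0.4953; [Pb²⁺] = 10^(-0.4953) ≈ 0.32 M.

0.32 M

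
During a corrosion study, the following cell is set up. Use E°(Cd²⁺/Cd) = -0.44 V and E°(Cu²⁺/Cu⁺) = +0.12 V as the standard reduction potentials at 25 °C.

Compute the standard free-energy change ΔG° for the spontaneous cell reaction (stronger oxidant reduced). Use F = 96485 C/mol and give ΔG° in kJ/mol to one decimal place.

-108.1 kJ/mol

Cu²⁺/Cu⁺ (E° = +0.12 V) is the cathode; Cd²⁺/Cd (E° = -0.44 V) is the anode, so E°cell = +0.56 V.
Balancing electrons gives n = 2 (lcm of 1 and 2).
ΔG° = −nFE° = −(2)(96485)(+0.56) = -108,063 J = -108.1 kJ/mol.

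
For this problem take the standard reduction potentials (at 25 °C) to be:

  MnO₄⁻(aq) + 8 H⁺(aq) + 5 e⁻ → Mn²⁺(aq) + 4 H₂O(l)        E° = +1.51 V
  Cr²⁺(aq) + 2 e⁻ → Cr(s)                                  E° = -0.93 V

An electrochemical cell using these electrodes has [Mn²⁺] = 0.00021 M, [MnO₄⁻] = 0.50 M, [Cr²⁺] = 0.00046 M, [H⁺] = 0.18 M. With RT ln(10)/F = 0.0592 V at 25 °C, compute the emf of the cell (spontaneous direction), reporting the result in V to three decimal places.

+2.508 V

MnO₄⁻/Mn²⁺ is the cathode (higher E°), Cr²⁺/Cr the anode: E°cell = +1.51 − (-0.93) = +2.44 V, n = 10.
Overall: 2 MnO₄⁻(aq) + 16 H⁺(aq) + 5 Cr(s) → 2 Mn²⁺(aq) + 8 H₂O(l) + 5 Cr²⁺(aq)
Q = [Mn²⁺]^2·[Cr²⁺]^5 / ([MnO₄⁻]^2·[H⁺]^16); log Q = -11.524.
E = E° − (0.0592/n) log Q = +2.44 − (0.0592/10)(-11.524) = +2.508 V.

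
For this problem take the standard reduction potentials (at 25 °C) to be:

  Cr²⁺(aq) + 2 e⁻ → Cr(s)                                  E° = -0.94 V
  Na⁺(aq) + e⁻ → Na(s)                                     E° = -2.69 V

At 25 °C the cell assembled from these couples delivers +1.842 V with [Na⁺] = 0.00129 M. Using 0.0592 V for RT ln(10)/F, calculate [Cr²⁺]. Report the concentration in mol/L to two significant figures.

0.0021 M

Cr²⁺/Cr is the cathode, Na⁺/Na the anode: E°cell = +1.75 V, n = 2.
Overall reaction: Cr²⁺(aq) + 2 Na(s) → Cr(s) + 2 Na⁺(aq); Q = [Na⁺]^2/[Cr²⁺]^1.
From E = E° − (0.0592/n) log Q: log Q = (E° − E)·n/0.0592 = (+1.75 − (+1.842))·2/0.0592 = -3.1081.
So 1·log[Cr²⁺] = 2·log(0.00129) − log Q = -5.7788 − (-3.1081) = -2.6707; [Cr²⁺] = 10^(-2.6707) ≈ 0.0021 M.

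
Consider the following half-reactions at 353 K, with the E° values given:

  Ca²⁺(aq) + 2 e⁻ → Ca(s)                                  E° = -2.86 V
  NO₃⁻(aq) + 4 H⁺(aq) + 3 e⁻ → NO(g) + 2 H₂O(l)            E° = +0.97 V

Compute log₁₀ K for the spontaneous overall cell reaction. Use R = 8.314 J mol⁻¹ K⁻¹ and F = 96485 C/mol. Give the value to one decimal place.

328.1

Cathode: NO₃⁻/NO; anode: Ca²⁺/Ca. E°cell = (+0.97) − (-2.86) = +3.83 V, with n = 6.
ΔG° = −nFE° = −RT ln K, so ln K = nFE°/(RT) = (6)(96485)(+3.83) / ((8.314)(353)) = 755.484.
log₁₀ K = 755.484 / ln 10 = 328.1.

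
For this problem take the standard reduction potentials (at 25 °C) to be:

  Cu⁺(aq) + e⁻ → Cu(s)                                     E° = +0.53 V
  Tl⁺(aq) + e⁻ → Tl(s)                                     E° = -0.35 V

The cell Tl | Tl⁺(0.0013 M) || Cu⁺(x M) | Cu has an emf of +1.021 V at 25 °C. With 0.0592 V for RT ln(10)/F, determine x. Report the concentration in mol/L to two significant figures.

Cu⁺/Cu is the cathode, Tl⁺/Tl the anode: E°cell = +0.88 V, n = 1.
Overall reaction: Cu⁺(aq) + Tl(s) → Cu(s) + Tl⁺(aq); Q = [Tl⁺]^1/[Cu⁺]^1.
From E = E° − (0.0592/n) log Q: log Q = (E° − E)·n/0.0592 = (+0.88 − (+1.021))·1/0.0592 = -2.3818.
So 1·log[Cu⁺] = 1·log(0.0013) − log Q = -2.8861 − (-2.3818) = -0.5043; [Cu⁺] = 10^(-0.5043) ≈ 0.31 M.

0.31 M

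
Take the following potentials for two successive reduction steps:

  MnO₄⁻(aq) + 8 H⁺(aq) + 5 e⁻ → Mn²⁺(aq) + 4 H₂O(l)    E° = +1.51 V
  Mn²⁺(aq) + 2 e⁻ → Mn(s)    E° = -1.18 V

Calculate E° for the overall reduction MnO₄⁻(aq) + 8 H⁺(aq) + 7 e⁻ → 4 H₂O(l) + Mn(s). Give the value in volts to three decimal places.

Standard free energies of sequential steps add: ΔG°₃ = ΔG°₁ + ΔG°₂, so n₃E°₃ = n₁E°₁ + n₂E°₂.
E°₃ = (5×+1.51 + 2×-1.18) / 7 = (+5.190) / 7 = +0.741 V.
E° values themselves are not directly additive — weighting by electron count is essential.

+0.741 V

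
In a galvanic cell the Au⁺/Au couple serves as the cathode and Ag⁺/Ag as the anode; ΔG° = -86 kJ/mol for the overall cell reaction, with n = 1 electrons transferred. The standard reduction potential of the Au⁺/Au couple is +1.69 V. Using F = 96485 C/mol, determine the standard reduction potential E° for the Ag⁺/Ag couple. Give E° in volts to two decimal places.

E°cell = −ΔG°/(nF) = −(-86×10³)/((1)(96485)) = +0.891 V.
Since Au⁺/Au is the cathode and Ag⁺/Ag the anode, E°cell = E°(Au⁺/Au) − E°(Ag⁺/Ag).
So E°(Ag⁺/Ag) = E°(Au⁺/Au) − E°cell = (+1.69) − (+0.891) = +0.80 V.

+0.80 V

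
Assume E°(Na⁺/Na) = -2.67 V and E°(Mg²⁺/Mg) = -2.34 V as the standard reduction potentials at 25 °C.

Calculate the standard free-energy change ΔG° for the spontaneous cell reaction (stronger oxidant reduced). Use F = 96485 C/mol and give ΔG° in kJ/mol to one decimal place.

-63.7 kJ/mol

Mg²⁺/Mg (E° = -2.34 V) is the cathode; Na⁺/Na (E° = -2.67 V) is the anode, so E°cell = +0.33 V.
Balancing electrons gives n = 2 (lcm of 2 and 1).
ΔG° = −nFE° = −(2)(96485)(+0.33) = -63,680 J = -63.7 kJ/mol.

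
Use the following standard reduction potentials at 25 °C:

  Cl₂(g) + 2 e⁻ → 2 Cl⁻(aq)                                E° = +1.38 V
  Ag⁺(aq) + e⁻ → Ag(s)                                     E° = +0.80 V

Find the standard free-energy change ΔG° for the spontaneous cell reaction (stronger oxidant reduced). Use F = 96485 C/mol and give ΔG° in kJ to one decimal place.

-111.9 kJ

Cl₂/Cl⁻ (E° = +1.38 V) is the cathode; Ag⁺/Ag (E° = +0.80 V) is the anode, so E°cell = +0.58 V.
Balancing electrons gives n = 2 (lcm of 2 and 1).
ΔG° = −nFE° = −(2)(96485)(+0.58) = -111,923 J = -111.9 kJ.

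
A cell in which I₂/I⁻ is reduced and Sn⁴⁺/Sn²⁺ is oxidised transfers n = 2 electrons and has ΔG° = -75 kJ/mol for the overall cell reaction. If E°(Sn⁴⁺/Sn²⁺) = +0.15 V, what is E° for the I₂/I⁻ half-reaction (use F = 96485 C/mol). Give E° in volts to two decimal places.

+0.54 V

E°cell = −ΔG°/(nF) = −(-75×10³)/((2)(96485)) = +0.389 V.
Since I₂/I⁻ is the cathode and Sn⁴⁺/Sn²⁺ the anode, E°cell = E°(I₂/I⁻) − E°(Sn⁴⁺/Sn²⁺).
So E°(I₂/I⁻) = E°cell + E°(Sn⁴⁺/Sn²⁺) = +0.389 + (+0.15) = +0.54 V.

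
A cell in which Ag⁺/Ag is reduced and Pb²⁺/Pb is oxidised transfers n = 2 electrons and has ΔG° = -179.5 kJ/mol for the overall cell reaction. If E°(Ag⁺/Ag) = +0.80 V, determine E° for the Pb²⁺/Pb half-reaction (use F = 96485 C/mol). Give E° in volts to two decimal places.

-0.13 V

E°cell = −ΔG°/(nF) = −(-179.5×10³)/((2)(96485)) = +0.930 V.
Since Ag⁺/Ag is the cathode and Pb²⁺/Pb the anode, E°cell = E°(Ag⁺/Ag) − E°(Pb²⁺/Pb).
So E°(Pb²⁺/Pb) = E°(Ag⁺/Ag) − E°cell = (+0.80) − (+0.930) = -0.13 V.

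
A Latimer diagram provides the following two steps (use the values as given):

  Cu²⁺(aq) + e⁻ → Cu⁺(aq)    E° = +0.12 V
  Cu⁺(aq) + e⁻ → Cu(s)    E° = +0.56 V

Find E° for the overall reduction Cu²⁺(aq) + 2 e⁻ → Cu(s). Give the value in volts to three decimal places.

+0.340 V

Since ΔG° = −nFE° is additive over sequential reductions, n₃E°₃ = n₁E°₁ + n₂E°₂.
E°₃ = (1×+0.12 + 1×+0.56) / 2 = (+0.680) / 2 = +0.340 V.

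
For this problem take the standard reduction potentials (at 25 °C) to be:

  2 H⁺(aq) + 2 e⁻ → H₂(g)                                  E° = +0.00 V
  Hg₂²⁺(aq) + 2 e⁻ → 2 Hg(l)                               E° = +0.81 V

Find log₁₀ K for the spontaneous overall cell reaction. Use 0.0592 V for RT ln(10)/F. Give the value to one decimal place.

27.4

Cathode: Hg₂²⁺/Hg; anode: H⁺/H₂. E°cell = +0.81 V, n = 2.
log K = nE°cell / 0.0592 = (2)(+0.81) / 0.0592 = 27.4.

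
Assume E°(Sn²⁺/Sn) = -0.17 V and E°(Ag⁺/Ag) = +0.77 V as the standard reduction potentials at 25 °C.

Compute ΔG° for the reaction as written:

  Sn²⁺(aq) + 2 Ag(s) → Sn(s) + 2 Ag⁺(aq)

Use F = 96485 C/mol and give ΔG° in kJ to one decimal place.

+181.4 kJ

As written, Sn²⁺/Sn is reduced (cathode) and Ag⁺/Ag is oxidised (anode), so E°cell = (-0.17) − (+0.77) = -0.94 V.
Balancing electrons gives n = 2.
ΔG° = −nFE° = −(2)(96485)(-0.94) = 181,392 J = +181.4 kJ.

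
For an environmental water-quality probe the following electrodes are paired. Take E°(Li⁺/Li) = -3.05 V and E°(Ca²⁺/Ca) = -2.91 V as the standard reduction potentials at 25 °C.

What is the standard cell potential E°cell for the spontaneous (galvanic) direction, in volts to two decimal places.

The Ca²⁺/Ca couple has the higher reduction potential, so it is the cathode; Li⁺/Li is oxidised at the anode.
E°cell = E°(cathode) − E°(anode) = (-2.91) − (-3.05) = +0.14 V.
Since E°cell > 0, the reaction is spontaneous under standard conditions.

+0.14 V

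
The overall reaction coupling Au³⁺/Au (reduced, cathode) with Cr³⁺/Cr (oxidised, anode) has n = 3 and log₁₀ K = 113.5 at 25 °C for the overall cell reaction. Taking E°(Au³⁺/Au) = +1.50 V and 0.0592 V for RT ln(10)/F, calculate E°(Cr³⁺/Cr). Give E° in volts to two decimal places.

-0.74 V

E°cell = (0.0592/n)·log K = (0.0592/3)(113.5) = +2.240 V.
Since Au³⁺/Au is the cathode and Cr³⁺/Cr the anode, E°cell = E°(Au³⁺/Au) − E°(Cr³⁺/Cr).
So E°(Cr³⁺/Cr) = E°(Au³⁺/Au) − E°cell = (+1.50) − (+2.240) = -0.74 V.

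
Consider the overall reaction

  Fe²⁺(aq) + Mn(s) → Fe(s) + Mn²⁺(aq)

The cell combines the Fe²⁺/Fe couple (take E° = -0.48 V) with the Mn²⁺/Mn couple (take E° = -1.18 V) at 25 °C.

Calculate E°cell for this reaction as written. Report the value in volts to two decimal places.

+0.70 V

The Fe²⁺/Fe couple has the higher reduction potential, so it is the cathode; Mn²⁺/Mn is oxidised at the anode.
E°cell = E°(cathode) − E°(anode) = (-0.48) − (-1.18) = +0.70 V.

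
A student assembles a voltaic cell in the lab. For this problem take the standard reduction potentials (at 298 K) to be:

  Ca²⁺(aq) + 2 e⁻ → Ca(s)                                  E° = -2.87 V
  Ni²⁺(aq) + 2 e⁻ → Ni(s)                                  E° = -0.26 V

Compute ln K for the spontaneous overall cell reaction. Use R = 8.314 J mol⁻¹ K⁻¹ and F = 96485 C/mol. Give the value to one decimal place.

Cathode: Ni²⁺/Ni; anode: Ca²⁺/Ca. E°cell = (-0.26) − (-2.87) = +2.61 V, with n = 2.
ΔG° = −nFE° = −RT ln K, so ln K = nFE°/(RT) = (2)(96485)(+2.61) / ((8.314)(298)) = 203.284.

203.3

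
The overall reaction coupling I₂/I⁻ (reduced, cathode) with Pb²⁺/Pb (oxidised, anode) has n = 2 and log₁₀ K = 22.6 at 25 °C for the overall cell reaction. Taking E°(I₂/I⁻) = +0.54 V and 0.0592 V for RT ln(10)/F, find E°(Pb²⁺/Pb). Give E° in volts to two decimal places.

E°cell = (0.0592/n)·log K = (0.0592/2)(22.6) = +0.669 V.
Since I₂/I⁻ is the cathode and Pb²⁺/Pb the anode, E°cell = E°(I₂/I⁻) − E°(Pb²⁺/Pb).
So E°(Pb²⁺/Pb) = E°(I₂/I⁻) − E°cell = (+0.54) − (+0.669) = -0.13 V.

-0.13 V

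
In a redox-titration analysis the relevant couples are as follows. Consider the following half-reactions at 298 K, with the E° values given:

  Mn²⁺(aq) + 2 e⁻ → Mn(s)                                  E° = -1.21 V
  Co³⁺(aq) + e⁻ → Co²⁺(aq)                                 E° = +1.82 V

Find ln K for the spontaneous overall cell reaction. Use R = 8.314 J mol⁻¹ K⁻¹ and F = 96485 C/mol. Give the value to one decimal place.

Cathode: Co³⁺/Co²⁺; anode: Mn²⁺/Mn. E°cell = (+1.82) − (-1.21) = +3.03 V, with n = 2.
ΔG° = −nFE° = −RT ln K, so ln K = nFE°/(RT) = (2)(96485)(+3.03) / ((8.314)(298)) = 235.997.

236.0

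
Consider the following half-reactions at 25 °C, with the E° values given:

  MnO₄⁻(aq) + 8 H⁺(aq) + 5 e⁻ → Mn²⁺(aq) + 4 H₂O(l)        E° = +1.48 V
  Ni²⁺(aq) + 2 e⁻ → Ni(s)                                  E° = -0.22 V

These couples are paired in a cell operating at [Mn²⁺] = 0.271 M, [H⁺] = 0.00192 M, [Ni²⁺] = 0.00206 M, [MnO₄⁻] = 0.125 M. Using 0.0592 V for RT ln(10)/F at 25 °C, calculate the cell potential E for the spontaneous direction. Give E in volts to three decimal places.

MnO₄⁻/Mn²⁺ is the cathode (higher E°), Ni²⁺/Ni the anode: E°cell = +1.48 − (-0.22) = +1.70 V, n = 10.
Overall: 2 MnO₄⁻(aq) + 16 H⁺(aq) + 5 Ni(s) → 2 Mn²⁺(aq) + 8 H₂O(l) + 5 Ni²⁺(aq)
Q = [Mn²⁺]^2·[Ni²⁺]^5 / ([MnO₄⁻]^2·[H⁺]^16); log Q = 30.709.
E = E° − (0.0592/n) log Q = +1.70 − (0.0592/10)(30.709) = +1.518 V.

+1.518 V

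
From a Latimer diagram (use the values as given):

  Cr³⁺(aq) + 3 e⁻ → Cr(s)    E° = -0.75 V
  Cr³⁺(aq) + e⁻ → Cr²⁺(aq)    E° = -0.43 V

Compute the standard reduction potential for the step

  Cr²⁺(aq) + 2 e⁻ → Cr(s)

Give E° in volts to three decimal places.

Sequential free energies add, so n₃E°₃ = n₁E°₁ + n₂E°₂.
With n₃ = 3, and the known step contributing 1×(-0.43) V, the unknown satisfies 2·E° = 3×(-0.75) − 1×(-0.43) = -1.820.
E° = -1.820 / 2 = -0.910 V.

-0.910 V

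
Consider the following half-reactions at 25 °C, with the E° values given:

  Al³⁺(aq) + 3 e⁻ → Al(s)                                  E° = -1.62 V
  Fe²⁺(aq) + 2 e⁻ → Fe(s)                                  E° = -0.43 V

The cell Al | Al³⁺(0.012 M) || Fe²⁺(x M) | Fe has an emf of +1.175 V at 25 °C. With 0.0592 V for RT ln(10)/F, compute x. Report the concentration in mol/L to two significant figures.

Fe²⁺/Fe is the cathode, Al³⁺/Al the anode: E°cell = +1.19 V, n = 6.
Overall reaction: 3 Fe²⁺(aq) + 2 Al(s) → 3 Fe(s) + 2 Al³⁺(aq); Q = [Al³⁺]^2/[Fe²⁺]^3.
From E = E° − (0.0592/n) log Q: log Q = (E° − E)·n/0.0592 = (+1.19 − (+1.175))·6/0.0592 = 1.5203.
So 3·log[Fe²⁺] = 2·log(0.012) − log Q = -3.8416 − (1.5203) = -5.3619; log[Fe²⁺] = -5.3619 / 3 = -1.7873; [Fe²⁺] = 10^(-1.7873) ≈ 0.016 M.

0.016 M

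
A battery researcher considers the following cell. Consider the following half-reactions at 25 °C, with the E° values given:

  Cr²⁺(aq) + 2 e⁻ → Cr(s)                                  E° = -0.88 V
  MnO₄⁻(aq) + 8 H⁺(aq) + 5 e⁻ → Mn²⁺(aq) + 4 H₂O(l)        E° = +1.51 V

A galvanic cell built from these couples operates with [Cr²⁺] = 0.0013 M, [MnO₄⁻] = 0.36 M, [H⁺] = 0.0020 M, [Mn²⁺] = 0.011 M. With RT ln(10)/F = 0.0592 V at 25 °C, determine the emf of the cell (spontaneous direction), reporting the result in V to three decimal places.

+2.238 V

MnO₄⁻/Mn²⁺ is the cathode (higher E°), Cr²⁺/Cr the anode: E°cell = +1.51 − (-0.88) = +2.39 V, n = 10.
Overall: 2 MnO₄⁻(aq) + 16 H⁺(aq) + 5 Cr(s) → 2 Mn²⁺(aq) + 8 H₂O(l) + 5 Cr²⁺(aq)
Q = [Mn²⁺]^2·[Cr²⁺]^5 / ([MnO₄⁻]^2·[H⁺]^16); log Q = 25.723.
E = E° − (0.0592/n) log Q = +2.39 − (0.0592/10)(25.723) = +2.238 V.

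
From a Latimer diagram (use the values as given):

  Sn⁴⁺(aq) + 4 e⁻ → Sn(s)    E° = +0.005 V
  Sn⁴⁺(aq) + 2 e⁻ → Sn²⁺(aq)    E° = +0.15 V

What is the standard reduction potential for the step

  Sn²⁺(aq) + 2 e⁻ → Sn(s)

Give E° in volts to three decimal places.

Sequential free energies add, so n₃E°₃ = n₁E°₁ + n₂E°₂.
With n₃ = 4, and the known step contributing 2×(+0.15) V, the unknown satisfies 2·E° = 4×(+0.005) − 2×(+0.15) = -0.280.
E° = -0.280 / 2 = -0.140 V.

-0.140 V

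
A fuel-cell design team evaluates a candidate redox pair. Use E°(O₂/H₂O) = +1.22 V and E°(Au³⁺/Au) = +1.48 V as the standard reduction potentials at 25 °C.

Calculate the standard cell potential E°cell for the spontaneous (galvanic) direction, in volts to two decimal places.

+0.26 V

The Au³⁺/Au couple has the higher reduction potential, so it is the cathode; O₂/H₂O is oxidised at the anode.
E°cell = E°(cathode) − E°(anode) = (+1.48) − (+1.22) = +0.26 V.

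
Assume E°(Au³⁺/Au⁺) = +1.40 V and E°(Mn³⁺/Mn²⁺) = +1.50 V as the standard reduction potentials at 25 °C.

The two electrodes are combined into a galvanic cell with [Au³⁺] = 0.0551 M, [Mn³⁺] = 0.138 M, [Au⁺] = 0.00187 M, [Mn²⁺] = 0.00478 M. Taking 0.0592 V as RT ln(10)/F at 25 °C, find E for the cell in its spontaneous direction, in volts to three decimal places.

+0.143 V

Mn³⁺/Mn²⁺ is the cathode (higher E°), Au³⁺/Au⁺ the anode: E°cell = +1.50 − (+1.40) = +0.10 V, n = 2.
Overall: 2 Mn³⁺(aq) + Au⁺(aq) → 2 Mn²⁺(aq) + Au³⁺(aq)
Q = [Mn²⁺]^2·[Au³⁺] / ([Mn³⁺]^2·[Au⁺]); log Q = -1.452.
E = E° − (0.0592/n) log Q = +0.10 − (0.0592/2)(-1.452) = +0.143 V.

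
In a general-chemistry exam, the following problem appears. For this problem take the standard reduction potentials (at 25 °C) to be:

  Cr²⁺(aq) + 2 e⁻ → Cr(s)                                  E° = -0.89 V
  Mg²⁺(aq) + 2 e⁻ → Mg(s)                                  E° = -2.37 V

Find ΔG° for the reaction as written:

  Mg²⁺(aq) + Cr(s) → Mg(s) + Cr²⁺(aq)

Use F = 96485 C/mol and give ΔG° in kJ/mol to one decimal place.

+285.6 kJ/mol

As written, Mg²⁺/Mg is reduced (cathode) and Cr²⁺/Cr is oxidised (anode), so E°cell = (-2.37) − (-0.89) = -1.48 V.
Balancing electrons gives n = 2.
ΔG° = −nFE° = −(2)(96485)(-1.48) = 285,596 J = +285.6 kJ/mol.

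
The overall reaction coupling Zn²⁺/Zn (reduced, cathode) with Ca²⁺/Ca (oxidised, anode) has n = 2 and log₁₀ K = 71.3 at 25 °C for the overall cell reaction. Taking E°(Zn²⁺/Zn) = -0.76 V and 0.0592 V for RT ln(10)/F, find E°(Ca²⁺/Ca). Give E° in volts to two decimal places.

E°cell = (0.0592/n)·log K = (0.0592/2)(71.3) = +2.110 V.
Since Zn²⁺/Zn is the cathode and Ca²⁺/Ca the anode, E°cell = E°(Zn²⁺/Zn) − E°(Ca²⁺/Ca).
So E°(Ca²⁺/Ca) = E°(Zn²⁺/Zn) − E°cell = (-0.76) − (+2.110) = -2.87 V.

-2.87 V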